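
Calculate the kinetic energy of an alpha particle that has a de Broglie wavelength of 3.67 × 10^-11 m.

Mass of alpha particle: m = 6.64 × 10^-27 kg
2.45 × 10^-20 J (or 0.153 eV)

From λ = h/√(2mKE), we solve for KE:

λ² = h²/(2mKE)
KE = h²/(2mλ²)
KE = (6.626 × 10^-34 J·s)² / (2 × 6.64 × 10^-27 kg × (3.67 × 10^-11 m)²)
KE = 2.45 × 10^-20 J
KE = 0.153 eV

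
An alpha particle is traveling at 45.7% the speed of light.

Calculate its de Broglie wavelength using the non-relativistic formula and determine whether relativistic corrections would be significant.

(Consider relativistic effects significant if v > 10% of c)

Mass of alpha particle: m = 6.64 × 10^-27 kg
Yes, relativistic corrections are needed.

Using the non-relativistic de Broglie formula λ = h/(mv):

v = 45.7% × c = 1.370 × 10^8 m/s

λ = h/(mv)
λ = (6.626 × 10^-34 J·s) / (6.64 × 10^-27 kg × 1.370 × 10^8 m/s)
λ = 7.28 × 10^-16 m

Since v = 45.7% of c > 10% of c, relativistic corrections ARE significant and the actual wavelength would differ from this non-relativistic estimate.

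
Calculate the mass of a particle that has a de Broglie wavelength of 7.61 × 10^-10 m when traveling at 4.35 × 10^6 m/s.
2.00 × 10^-31 kg

From the de Broglie relation λ = h/(mv), we solve for m:

m = h/(λv)
m = (6.626 × 10^-34 J·s) / (7.61 × 10^-10 m × 4.35 × 10^6 m/s)
m = 2.00 × 10^-31 kg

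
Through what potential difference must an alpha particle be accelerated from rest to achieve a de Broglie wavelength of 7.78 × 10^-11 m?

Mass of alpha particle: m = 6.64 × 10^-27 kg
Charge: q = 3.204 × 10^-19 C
1.70 × 10^-2 V

From λ = h/√(2mqV), we solve for V:

λ² = h²/(2mqV)
V = h²/(2mqλ²)
V = (6.626 × 10^-34 J·s)² / (2 × 6.64 × 10^-27 kg × 3.204 × 10^-19 C × (7.78 × 10^-11 m)²)
V = 1.70 × 10^-2 V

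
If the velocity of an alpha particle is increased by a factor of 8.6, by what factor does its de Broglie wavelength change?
The wavelength decreases by a factor of 8.6.

From λ = h/(mv), the wavelength is inversely proportional to velocity:

λ ∝ 1/v

If v → 8.6v, then λ → λ/8.6

When velocity is increased by a factor of 8.6, the wavelength decreases by a factor of 8.6.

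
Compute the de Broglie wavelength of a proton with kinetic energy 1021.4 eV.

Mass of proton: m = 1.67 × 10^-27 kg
8.96 × 10^-13 m

Using λ = h/√(2mKE):

First convert KE to Joules: KE = 1021.4 eV = 1.636 × 10^-16 J

λ = h/√(2mKE)
λ = (6.626 × 10^-34 J·s) / √(2 × 1.67 × 10^-27 kg × 1.636 × 10^-16 J)
λ = 8.96 × 10^-13 m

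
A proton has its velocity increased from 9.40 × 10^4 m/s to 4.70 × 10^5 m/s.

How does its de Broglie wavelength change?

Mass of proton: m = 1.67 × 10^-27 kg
The wavelength decreases by a factor of 5.

Using λ = h/(mv):

Initial wavelength: λ₁ = h/(mv₁) = 4.22 × 10^-12 m
Final wavelength: λ₂ = h/(mv₂) = 8.44 × 10^-13 m

Since λ ∝ 1/v, when velocity increases by a factor of 5, the wavelength decreases by a factor of 5.

λ₂/λ₁ = v₁/v₂ = 1/5

The wavelength decreases by a factor of 5.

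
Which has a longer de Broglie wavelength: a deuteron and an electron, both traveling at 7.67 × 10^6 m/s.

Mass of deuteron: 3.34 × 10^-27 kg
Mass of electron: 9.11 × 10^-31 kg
The electron has the longer wavelength.

Using λ = h/(mv), since both particles have the same velocity, the wavelength depends only on mass.

For deuteron: λ₁ = h/(m₁v) = 2.59 × 10^-14 m
For electron: λ₂ = h/(m₂v) = 9.48 × 10^-11 m

Since λ ∝ 1/m at constant velocity, the lighter particle has the longer wavelength.

The electron has the longer de Broglie wavelength.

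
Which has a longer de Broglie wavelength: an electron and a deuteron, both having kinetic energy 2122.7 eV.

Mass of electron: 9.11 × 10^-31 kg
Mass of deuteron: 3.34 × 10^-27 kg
The electron has the longer wavelength.

Using λ = h/√(2mKE):

For electron: λ₁ = h/√(2m₁KE) = 2.66 × 10^-11 m
For deuteron: λ₂ = h/√(2m₂KE) = 4.40 × 10^-13 m

Since λ ∝ 1/√m at constant kinetic energy, the lighter particle has the longer wavelength.

The electron has the longer de Broglie wavelength.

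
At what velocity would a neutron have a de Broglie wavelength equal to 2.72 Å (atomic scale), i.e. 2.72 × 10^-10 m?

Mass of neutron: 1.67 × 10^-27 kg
1.46 × 10^3 m/s

From λ = h/(mv), solve for v:

v = h/(mλ)
v = (6.626 × 10^-34 J·s) / (1.67 × 10^-27 kg × 2.72 × 10^-10 m)
v = 1.46 × 10^3 m/s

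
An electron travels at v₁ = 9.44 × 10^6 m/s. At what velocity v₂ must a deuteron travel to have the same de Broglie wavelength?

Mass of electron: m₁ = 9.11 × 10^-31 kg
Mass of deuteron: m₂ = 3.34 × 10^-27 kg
v₂ = 2.57 × 10^3 m/s

For equal de Broglie wavelengths: λ₁ = λ₂

h/(m₁v₁) = h/(m₂v₂)
m₁v₁ = m₂v₂
v₂ = v₁ · (m₁/m₂)

v₂ = 9.44 × 10^6 m/s × (9.11 × 10^-31 kg / 3.34 × 10^-27 kg)
v₂ = 2.57 × 10^3 m/s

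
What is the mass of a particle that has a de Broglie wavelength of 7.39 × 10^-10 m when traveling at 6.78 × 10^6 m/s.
1.32 × 10^-31 kg

From the de Broglie relation λ = h/(mv), we solve for m:

m = h/(λv)
m = (6.626 × 10^-34 J·s) / (7.39 × 10^-10 m × 6.78 × 10^6 m/s)
m = 1.32 × 10^-31 kg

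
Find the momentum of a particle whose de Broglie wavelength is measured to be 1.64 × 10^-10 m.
4.04 × 10^-24 kg·m/s

From the de Broglie relation λ = h/p, we solve for p:

p = h/λ
p = (6.626 × 10^-34 J·s) / (1.64 × 10^-10 m)
p = 4.04 × 10^-24 kg·m/s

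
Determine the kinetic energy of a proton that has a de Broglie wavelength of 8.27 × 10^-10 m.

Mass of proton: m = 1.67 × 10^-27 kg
1.92 × 10^-22 J (or 1.20 × 10^-3 eV)

From λ = h/√(2mKE), we solve for KE:

λ² = h²/(2mKE)
KE = h²/(2mλ²)
KE = (6.626 × 10^-34 J·s)² / (2 × 1.67 × 10^-27 kg × (8.27 × 10^-10 m)²)
KE = 1.92 × 10^-22 J
KE = 1.20 × 10^-3 eV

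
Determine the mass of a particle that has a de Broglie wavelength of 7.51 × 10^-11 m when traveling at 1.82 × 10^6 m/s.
4.85 × 10^-30 kg

From the de Broglie relation λ = h/(mv), we solve for m:

m = h/(λv)
m = (6.626 × 10^-34 J·s) / (7.51 × 10^-11 m × 1.82 × 10^6 m/s)
m = 4.85 × 10^-30 kg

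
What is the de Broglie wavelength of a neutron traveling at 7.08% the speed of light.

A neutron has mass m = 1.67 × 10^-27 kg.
1.87 × 10^-14 m

Using the de Broglie relation λ = h/(mv):

v = 7.08% × c = 2.123 × 10^7 m/s

λ = h/(mv)
λ = (6.626 × 10^-34 J·s) / (1.67 × 10^-27 kg × 2.123 × 10^7 m/s)
λ = 1.87 × 10^-14 m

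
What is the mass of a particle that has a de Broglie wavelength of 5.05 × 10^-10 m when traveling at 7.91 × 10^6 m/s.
1.66 × 10^-31 kg

From the de Broglie relation λ = h/(mv), we solve for m:

m = h/(λv)
m = (6.626 × 10^-34 J·s) / (5.05 × 10^-10 m × 7.91 × 10^6 m/s)
m = 1.66 × 10^-31 kg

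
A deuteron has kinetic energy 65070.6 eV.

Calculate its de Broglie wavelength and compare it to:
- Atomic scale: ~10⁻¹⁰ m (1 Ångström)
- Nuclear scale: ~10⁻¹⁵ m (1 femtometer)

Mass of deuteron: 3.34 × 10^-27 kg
λ = 7.94 × 10^-14 m, which is between nuclear and atomic scales.

Using λ = h/√(2mKE):

KE = 65070.6 eV = 1.043 × 10^-14 J

λ = h/√(2mKE)
λ = (6.626 × 10^-34 J·s) / √(2 × 3.34 × 10^-27 kg × 1.043 × 10^-14 J)
λ = 7.94 × 10^-14 m

Comparison:
- Atomic scale (10⁻¹⁰ m): λ is 0.00079× this size
- Nuclear scale (10⁻¹⁵ m): λ is 79× this size

The wavelength is between nuclear and atomic scales.

This wavelength is appropriate for probing atomic structure but too large for nuclear physics experiments.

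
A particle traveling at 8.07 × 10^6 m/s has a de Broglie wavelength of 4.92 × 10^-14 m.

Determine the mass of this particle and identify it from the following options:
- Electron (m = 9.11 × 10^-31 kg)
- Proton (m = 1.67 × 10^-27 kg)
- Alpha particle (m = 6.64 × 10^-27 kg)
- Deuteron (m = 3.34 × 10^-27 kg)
The particle is a proton.

From λ = h/(mv), solve for mass:

m = h/(λv)
m = (6.626 × 10^-34 J·s) / (4.92 × 10^-14 m × 8.07 × 10^6 m/s)
m = 1.67 × 10^-27 kg

Comparing with the listed masses, this is closest to a proton.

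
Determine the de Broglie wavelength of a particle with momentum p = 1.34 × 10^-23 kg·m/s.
4.94 × 10^-11 m

Using the de Broglie relation λ = h/p:

λ = h/p
λ = (6.626 × 10^-34 J·s) / (1.34 × 10^-23 kg·m/s)
λ = 4.94 × 10^-11 m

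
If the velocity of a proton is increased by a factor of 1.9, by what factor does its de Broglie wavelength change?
The wavelength decreases by a factor of 1.9.

From λ = h/(mv), the wavelength is inversely proportional to velocity:

λ ∝ 1/v

If v → 1.9v, then λ → λ/1.9

When velocity is increased by a factor of 1.9, the wavelength decreases by a factor of 1.9.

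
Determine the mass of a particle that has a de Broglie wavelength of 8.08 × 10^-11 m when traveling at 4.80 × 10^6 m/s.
1.71 × 10^-30 kg

From the de Broglie relation λ = h/(mv), we solve for m:

m = h/(λv)
m = (6.626 × 10^-34 J·s) / (8.08 × 10^-11 m × 4.80 × 10^6 m/s)
m = 1.71 × 10^-30 kg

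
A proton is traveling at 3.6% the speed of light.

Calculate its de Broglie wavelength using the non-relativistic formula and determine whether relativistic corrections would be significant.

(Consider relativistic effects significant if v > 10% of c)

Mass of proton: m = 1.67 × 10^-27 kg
No, relativistic corrections are not needed.

Using the non-relativistic de Broglie formula λ = h/(mv):

v = 3.6% × c = 1.079 × 10^7 m/s

λ = h/(mv)
λ = (6.626 × 10^-34 J·s) / (1.67 × 10^-27 kg × 1.079 × 10^7 m/s)
λ = 3.68 × 10^-14 m

Since v = 3.6% of c < 10% of c, relativistic corrections are NOT significant and this non-relativistic result is a good approximation.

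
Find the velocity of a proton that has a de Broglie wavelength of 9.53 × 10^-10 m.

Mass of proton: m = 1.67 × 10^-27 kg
4.16 × 10^2 m/s

From the de Broglie relation λ = h/(mv), we solve for v:

v = h/(mλ)
v = (6.626 × 10^-34 J·s) / (1.67 × 10^-27 kg × 9.53 × 10^-10 m)
v = 4.16 × 10^2 m/s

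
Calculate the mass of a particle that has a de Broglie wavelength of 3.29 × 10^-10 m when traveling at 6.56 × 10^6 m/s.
3.07 × 10^-31 kg

From the de Broglie relation λ = h/(mv), we solve for m:

m = h/(λv)
m = (6.626 × 10^-34 J·s) / (3.29 × 10^-10 m × 6.56 × 10^6 m/s)
m = 3.07 × 10^-31 kg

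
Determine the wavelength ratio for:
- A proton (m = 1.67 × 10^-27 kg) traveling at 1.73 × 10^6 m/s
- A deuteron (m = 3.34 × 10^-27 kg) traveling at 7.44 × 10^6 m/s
λ₁/λ₂ = 8.60

Using λ = h/(mv):

λ₁ = h/(m₁v₁) = 2.29 × 10^-13 m
λ₂ = h/(m₂v₂) = 2.67 × 10^-14 m

Ratio λ₁/λ₂ = (m₂v₂)/(m₁v₁)
         = (3.34 × 10^-27 kg × 7.44 × 10^6 m/s) / (1.67 × 10^-27 kg × 1.73 × 10^6 m/s)
         = 8.60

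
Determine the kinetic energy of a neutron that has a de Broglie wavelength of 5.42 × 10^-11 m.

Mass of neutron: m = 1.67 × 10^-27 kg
4.47 × 10^-20 J (or 0.279 eV)

From λ = h/√(2mKE), we solve for KE:

λ² = h²/(2mKE)
KE = h²/(2mλ²)
KE = (6.626 × 10^-34 J·s)² / (2 × 1.67 × 10^-27 kg × (5.42 × 10^-11 m)²)
KE = 4.47 × 10^-20 J
KE = 0.279 eV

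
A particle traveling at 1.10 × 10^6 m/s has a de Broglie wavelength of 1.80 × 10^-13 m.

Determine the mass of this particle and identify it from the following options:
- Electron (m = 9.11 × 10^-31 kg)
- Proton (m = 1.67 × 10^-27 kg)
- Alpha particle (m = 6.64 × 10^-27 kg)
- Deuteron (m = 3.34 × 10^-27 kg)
The particle is a deuteron.

From λ = h/(mv), solve for mass:

m = h/(λv)
m = (6.626 × 10^-34 J·s) / (1.80 × 10^-13 m × 1.10 × 10^6 m/s)
m = 3.35 × 10^-27 kg

Comparing with the listed masses, this is closest to a deuteron.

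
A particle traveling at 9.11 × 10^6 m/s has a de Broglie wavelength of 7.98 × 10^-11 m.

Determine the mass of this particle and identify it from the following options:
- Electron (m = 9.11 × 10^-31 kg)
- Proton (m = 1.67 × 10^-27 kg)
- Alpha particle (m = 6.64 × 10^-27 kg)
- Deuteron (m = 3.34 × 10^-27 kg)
The particle is an electron.

From λ = h/(mv), solve for mass:

m = h/(λv)
m = (6.626 × 10^-34 J·s) / (7.98 × 10^-11 m × 9.11 × 10^6 m/s)
m = 9.11 × 10^-31 kg

Comparing with the listed masses, this is closest to an electron.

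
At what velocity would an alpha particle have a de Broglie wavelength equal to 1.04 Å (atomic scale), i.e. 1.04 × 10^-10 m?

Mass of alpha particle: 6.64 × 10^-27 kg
9.60 × 10^2 m/s

From λ = h/(mv), solve for v:

v = h/(mλ)
v = (6.626 × 10^-34 J·s) / (6.64 × 10^-27 kg × 1.04 × 10^-10 m)
v = 9.60 × 10^2 m/s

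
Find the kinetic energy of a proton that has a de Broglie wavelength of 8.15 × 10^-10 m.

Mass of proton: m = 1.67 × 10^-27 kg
1.98 × 10^-22 J (or 1.24 × 10^-3 eV)

From λ = h/√(2mKE), we solve for KE:

λ² = h²/(2mKE)
KE = h²/(2mλ²)
KE = (6.626 × 10^-34 J·s)² / (2 × 1.67 × 10^-27 kg × (8.15 × 10^-10 m)²)
KE = 1.98 × 10^-22 J
KE = 1.24 × 10^-3 eV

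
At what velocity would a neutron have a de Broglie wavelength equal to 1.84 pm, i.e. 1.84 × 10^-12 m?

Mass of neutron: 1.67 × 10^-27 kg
2.16 × 10^5 m/s

From λ = h/(mv), solve for v:

v = h/(mλ)
v = (6.626 × 10^-34 J·s) / (1.67 × 10^-27 kg × 1.84 × 10^-12 m)
v = 2.16 × 10^5 m/s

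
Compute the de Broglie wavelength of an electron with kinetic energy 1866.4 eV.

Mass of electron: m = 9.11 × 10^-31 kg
2.84 × 10^-11 m

Using λ = h/√(2mKE):

First convert KE to Joules: KE = 1866.4 eV = 2.990 × 10^-16 J

λ = h/√(2mKE)
λ = (6.626 × 10^-34 J·s) / √(2 × 9.11 × 10^-31 kg × 2.990 × 10^-16 J)
λ = 2.84 × 10^-11 m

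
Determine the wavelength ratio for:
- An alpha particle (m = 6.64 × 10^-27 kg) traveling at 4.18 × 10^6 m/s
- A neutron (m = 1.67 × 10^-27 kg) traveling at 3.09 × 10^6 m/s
λ₁/λ₂ = 0.186

Using λ = h/(mv):

λ₁ = h/(m₁v₁) = 2.39 × 10^-14 m
λ₂ = h/(m₂v₂) = 1.28 × 10^-13 m

Ratio λ₁/λ₂ = (m₂v₂)/(m₁v₁)
         = (1.67 × 10^-27 kg × 3.09 × 10^6 m/s) / (6.64 × 10^-27 kg × 4.18 × 10^6 m/s)
         = 0.186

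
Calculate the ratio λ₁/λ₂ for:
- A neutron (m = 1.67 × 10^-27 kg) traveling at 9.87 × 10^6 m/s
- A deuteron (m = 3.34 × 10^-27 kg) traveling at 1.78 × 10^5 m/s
λ₁/λ₂ = 0.0361

Using λ = h/(mv):

λ₁ = h/(m₁v₁) = 4.02 × 10^-14 m
λ₂ = h/(m₂v₂) = 1.11 × 10^-12 m

Ratio λ₁/λ₂ = (m₂v₂)/(m₁v₁)
         = (3.34 × 10^-27 kg × 1.78 × 10^5 m/s) / (1.67 × 10^-27 kg × 9.87 × 10^6 m/s)
         = 0.0361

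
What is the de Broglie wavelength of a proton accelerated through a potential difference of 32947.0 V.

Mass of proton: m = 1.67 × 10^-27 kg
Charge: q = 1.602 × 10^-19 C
1.58 × 10^-13 m

When a particle is accelerated through voltage V, it gains kinetic energy KE = qV.

The de Broglie wavelength is then λ = h/√(2mqV):

λ = h/√(2mqV)
λ = (6.626 × 10^-34 J·s) / √(2 × 1.67 × 10^-27 kg × 1.602 × 10^-19 C × 32947.0 V)
λ = 1.58 × 10^-13 m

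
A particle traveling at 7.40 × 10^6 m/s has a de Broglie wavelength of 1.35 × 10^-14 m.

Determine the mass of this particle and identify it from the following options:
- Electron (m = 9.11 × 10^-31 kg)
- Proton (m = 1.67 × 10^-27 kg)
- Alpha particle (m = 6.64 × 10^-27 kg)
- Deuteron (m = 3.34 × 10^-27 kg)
The particle is an alpha particle.

From λ = h/(mv), solve for mass:

m = h/(λv)
m = (6.626 × 10^-34 J·s) / (1.35 × 10^-14 m × 7.40 × 10^6 m/s)
m = 6.63 × 10^-27 kg

Comparing with the listed masses, this is closest to an alpha particle.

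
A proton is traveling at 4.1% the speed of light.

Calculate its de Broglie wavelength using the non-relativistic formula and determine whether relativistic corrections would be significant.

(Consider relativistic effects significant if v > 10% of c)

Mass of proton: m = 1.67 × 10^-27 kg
No, relativistic corrections are not needed.

Using the non-relativistic de Broglie formula λ = h/(mv):

v = 4.1% × c = 1.229 × 10^7 m/s

λ = h/(mv)
λ = (6.626 × 10^-34 J·s) / (1.67 × 10^-27 kg × 1.229 × 10^7 m/s)
λ = 3.23 × 10^-14 m

Since v = 4.1% of c < 10% of c, relativistic corrections are NOT significant and this non-relativistic result is a good approximation.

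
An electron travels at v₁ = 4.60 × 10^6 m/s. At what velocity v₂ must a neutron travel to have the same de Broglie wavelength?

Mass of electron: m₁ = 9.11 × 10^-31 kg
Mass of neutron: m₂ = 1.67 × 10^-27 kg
v₂ = 2.51 × 10^3 m/s

For equal de Broglie wavelengths: λ₁ = λ₂

h/(m₁v₁) = h/(m₂v₂)
m₁v₁ = m₂v₂
v₂ = v₁ · (m₁/m₂)

v₂ = 4.60 × 10^6 m/s × (9.11 × 10^-31 kg / 1.67 × 10^-27 kg)
v₂ = 2.51 × 10^3 m/s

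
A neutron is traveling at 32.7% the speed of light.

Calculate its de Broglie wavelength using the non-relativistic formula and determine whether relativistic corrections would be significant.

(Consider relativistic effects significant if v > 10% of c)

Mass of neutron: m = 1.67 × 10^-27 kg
Yes, relativistic corrections are needed.

Using the non-relativistic de Broglie formula λ = h/(mv):

v = 32.7% × c = 9.803 × 10^7 m/s

λ = h/(mv)
λ = (6.626 × 10^-34 J·s) / (1.67 × 10^-27 kg × 9.803 × 10^7 m/s)
λ = 4.05 × 10^-15 m

Since v = 32.7% of c > 10% of c, relativistic corrections ARE significant and the actual wavelength would differ from this non-relativistic estimate.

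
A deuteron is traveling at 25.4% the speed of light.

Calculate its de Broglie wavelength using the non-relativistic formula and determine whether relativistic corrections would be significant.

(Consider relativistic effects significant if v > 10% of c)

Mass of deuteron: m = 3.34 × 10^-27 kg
Yes, relativistic corrections are needed.

Using the non-relativistic de Broglie formula λ = h/(mv):

v = 25.4% × c = 7.615 × 10^7 m/s

λ = h/(mv)
λ = (6.626 × 10^-34 J·s) / (3.34 × 10^-27 kg × 7.615 × 10^7 m/s)
λ = 2.61 × 10^-15 m

Since v = 25.4% of c > 10% of c, relativistic corrections ARE significant and the actual wavelength would differ from this non-relativistic estimate.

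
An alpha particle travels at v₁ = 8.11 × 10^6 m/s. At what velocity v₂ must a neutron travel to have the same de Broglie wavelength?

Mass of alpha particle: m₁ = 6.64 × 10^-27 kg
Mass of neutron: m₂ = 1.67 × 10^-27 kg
v₂ = 3.22 × 10^7 m/s

For equal de Broglie wavelengths: λ₁ = λ₂

h/(m₁v₁) = h/(m₂v₂)
m₁v₁ = m₂v₂
v₂ = v₁ · (m₁/m₂)

v₂ = 8.11 × 10^6 m/s × (6.64 × 10^-27 kg / 1.67 × 10^-27 kg)
v₂ = 3.22 × 10^7 m/s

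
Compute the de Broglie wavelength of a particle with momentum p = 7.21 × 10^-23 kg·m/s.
9.19 × 10^-12 m

Using the de Broglie relation λ = h/p:

λ = h/p
λ = (6.626 × 10^-34 J·s) / (7.21 × 10^-23 kg·m/s)
λ = 9.19 × 10^-12 m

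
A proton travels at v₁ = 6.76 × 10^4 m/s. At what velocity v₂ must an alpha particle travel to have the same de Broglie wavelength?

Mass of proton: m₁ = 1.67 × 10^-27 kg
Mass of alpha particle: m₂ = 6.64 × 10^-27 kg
v₂ = 1.70 × 10^4 m/s

For equal de Broglie wavelengths: λ₁ = λ₂

h/(m₁v₁) = h/(m₂v₂)
m₁v₁ = m₂v₂
v₂ = v₁ · (m₁/m₂)

v₂ = 6.76 × 10^4 m/s × (1.67 × 10^-27 kg / 6.64 × 10^-27 kg)
v₂ = 1.70 × 10^4 m/s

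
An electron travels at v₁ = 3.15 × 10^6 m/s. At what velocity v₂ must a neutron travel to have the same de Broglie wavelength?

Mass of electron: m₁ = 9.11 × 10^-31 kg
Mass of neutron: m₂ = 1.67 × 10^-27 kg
v₂ = 1.72 × 10^3 m/s

For equal de Broglie wavelengths: λ₁ = λ₂

h/(m₁v₁) = h/(m₂v₂)
m₁v₁ = m₂v₂
v₂ = v₁ · (m₁/m₂)

v₂ = 3.15 × 10^6 m/s × (9.11 × 10^-31 kg / 1.67 × 10^-27 kg)
v₂ = 1.72 × 10^3 m/s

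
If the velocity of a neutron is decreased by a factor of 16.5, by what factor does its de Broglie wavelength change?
The wavelength increases by a factor of 16.5.

From λ = h/(mv), the wavelength is inversely proportional to velocity:

λ ∝ 1/v

If v → v/16.5, then λ → 16.5λ

When velocity is decreased by a factor of 16.5, the wavelength increases by a factor of 16.5.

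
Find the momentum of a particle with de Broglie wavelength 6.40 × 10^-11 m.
1.04 × 10^-23 kg·m/s

From the de Broglie relation λ = h/p, we solve for p:

p = h/λ
p = (6.626 × 10^-34 J·s) / (6.40 × 10^-11 m)
p = 1.04 × 10^-23 kg·m/s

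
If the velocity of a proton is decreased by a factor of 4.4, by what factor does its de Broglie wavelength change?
The wavelength increases by a factor of 4.4.

From λ = h/(mv), the wavelength is inversely proportional to velocity:

λ ∝ 1/v

If v → v/4.4, then λ → 4.4λ

When velocity is decreased by a factor of 4.4, the wavelength increases by a factor of 4.4.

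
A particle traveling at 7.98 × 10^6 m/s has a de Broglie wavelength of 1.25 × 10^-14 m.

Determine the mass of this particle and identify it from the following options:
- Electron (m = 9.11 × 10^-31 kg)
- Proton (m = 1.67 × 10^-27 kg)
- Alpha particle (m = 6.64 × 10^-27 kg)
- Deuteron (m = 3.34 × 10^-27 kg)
The particle is an alpha particle.

From λ = h/(mv), solve for mass:

m = h/(λv)
m = (6.626 × 10^-34 J·s) / (1.25 × 10^-14 m × 7.98 × 10^6 m/s)
m = 6.64 × 10^-27 kg

Comparing with the listed masses, this is closest to an alpha particle.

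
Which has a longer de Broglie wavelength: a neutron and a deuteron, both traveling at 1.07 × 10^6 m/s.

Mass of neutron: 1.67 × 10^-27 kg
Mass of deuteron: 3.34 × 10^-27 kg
The neutron has the longer wavelength.

Using λ = h/(mv), since both particles have the same velocity, the wavelength depends only on mass.

For neutron: λ₁ = h/(m₁v) = 3.71 × 10^-13 m
For deuteron: λ₂ = h/(m₂v) = 1.85 × 10^-13 m

Since λ ∝ 1/m at constant velocity, the lighter particle has the longer wavelength.

The neutron has the longer de Broglie wavelength.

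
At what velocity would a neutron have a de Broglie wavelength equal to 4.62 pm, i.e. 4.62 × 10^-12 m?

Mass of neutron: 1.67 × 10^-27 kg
8.59 × 10^4 m/s

From λ = h/(mv), solve for v:

v = h/(mλ)
v = (6.626 × 10^-34 J·s) / (1.67 × 10^-27 kg × 4.62 × 10^-12 m)
v = 8.59 × 10^4 m/s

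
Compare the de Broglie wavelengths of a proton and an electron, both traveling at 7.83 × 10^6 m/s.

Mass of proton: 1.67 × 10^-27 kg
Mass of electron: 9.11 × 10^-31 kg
The electron has the longer wavelength.

Using λ = h/(mv), since both particles have the same velocity, the wavelength depends only on mass.

For proton: λ₁ = h/(m₁v) = 5.07 × 10^-14 m
For electron: λ₂ = h/(m₂v) = 9.29 × 10^-11 m

Since λ ∝ 1/m at constant velocity, the lighter particle has the longer wavelength.

The electron has the longer de Broglie wavelength.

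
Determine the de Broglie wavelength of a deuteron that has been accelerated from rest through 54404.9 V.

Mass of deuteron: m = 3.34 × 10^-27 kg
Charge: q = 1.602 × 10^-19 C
8.68 × 10^-14 m

When a particle is accelerated through voltage V, it gains kinetic energy KE = qV.

The de Broglie wavelength is then λ = h/√(2mqV):

λ = h/√(2mqV)
λ = (6.626 × 10^-34 J·s) / √(2 × 3.34 × 10^-27 kg × 1.602 × 10^-19 C × 54404.9 V)
λ = 8.68 × 10^-14 m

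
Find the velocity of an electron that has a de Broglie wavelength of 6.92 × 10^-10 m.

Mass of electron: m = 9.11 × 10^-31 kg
1.05 × 10^6 m/s

From the de Broglie relation λ = h/(mv), we solve for v:

v = h/(mλ)
v = (6.626 × 10^-34 J·s) / (9.11 × 10^-31 kg × 6.92 × 10^-10 m)
v = 1.05 × 10^6 m/s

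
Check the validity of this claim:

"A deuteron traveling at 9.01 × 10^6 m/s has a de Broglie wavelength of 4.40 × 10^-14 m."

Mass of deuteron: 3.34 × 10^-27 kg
False

The claim is incorrect.

Using λ = h/(mv):
λ = (6.626 × 10^-34 J·s) / (3.34 × 10^-27 kg × 9.01 × 10^6 m/s)
λ = 2.20 × 10^-14 m

The actual wavelength differs from the claimed 4.40 × 10^-14 m.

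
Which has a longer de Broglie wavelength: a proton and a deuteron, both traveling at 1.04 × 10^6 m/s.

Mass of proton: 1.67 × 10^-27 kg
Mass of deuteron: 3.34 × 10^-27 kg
The proton has the longer wavelength.

Using λ = h/(mv), since both particles have the same velocity, the wavelength depends only on mass.

For proton: λ₁ = h/(m₁v) = 3.82 × 10^-13 m
For deuteron: λ₂ = h/(m₂v) = 1.91 × 10^-13 m

Since λ ∝ 1/m at constant velocity, the lighter particle has the longer wavelength.

The proton has the longer de Broglie wavelength.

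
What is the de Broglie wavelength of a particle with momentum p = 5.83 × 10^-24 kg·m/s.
1.14 × 10^-10 m

Using the de Broglie relation λ = h/p:

λ = h/p
λ = (6.626 × 10^-34 J·s) / (5.83 × 10^-24 kg·m/s)
λ = 1.14 × 10^-10 m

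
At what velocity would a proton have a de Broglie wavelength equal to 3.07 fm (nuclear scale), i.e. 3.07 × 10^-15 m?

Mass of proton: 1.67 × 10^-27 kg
1.29 × 10^8 m/s

From λ = h/(mv), solve for v:

v = h/(mλ)
v = (6.626 × 10^-34 J·s) / (1.67 × 10^-27 kg × 3.07 × 10^-15 m)
v = 1.29 × 10^8 m/s

Note: This velocity is 43.1% of the speed of light, so relativistic corrections would be needed for a more accurate calculation.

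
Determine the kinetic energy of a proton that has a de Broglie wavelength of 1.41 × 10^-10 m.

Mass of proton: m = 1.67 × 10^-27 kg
6.61 × 10^-21 J (or 0.0413 eV)

From λ = h/√(2mKE), we solve for KE:

λ² = h²/(2mKE)
KE = h²/(2mλ²)
KE = (6.626 × 10^-34 J·s)² / (2 × 1.67 × 10^-27 kg × (1.41 × 10^-10 m)²)
KE = 6.61 × 10^-21 J
KE = 0.0413 eV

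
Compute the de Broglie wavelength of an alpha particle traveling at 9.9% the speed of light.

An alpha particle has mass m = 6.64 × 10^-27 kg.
3.36 × 10^-15 m

Using the de Broglie relation λ = h/(mv):

v = 9.9% × c = 2.968 × 10^7 m/s

λ = h/(mv)
λ = (6.626 × 10^-34 J·s) / (6.64 × 10^-27 kg × 2.968 × 10^7 m/s)
λ = 3.36 × 10^-15 m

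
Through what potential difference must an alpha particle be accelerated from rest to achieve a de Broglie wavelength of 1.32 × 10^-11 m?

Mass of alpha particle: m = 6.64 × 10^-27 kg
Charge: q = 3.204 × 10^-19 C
5.92 × 10^-1 V

From λ = h/√(2mqV), we solve for V:

λ² = h²/(2mqV)
V = h²/(2mqλ²)
V = (6.626 × 10^-34 J·s)² / (2 × 6.64 × 10^-27 kg × 3.204 × 10^-19 C × (1.32 × 10^-11 m)²)
V = 5.92 × 10^-1 V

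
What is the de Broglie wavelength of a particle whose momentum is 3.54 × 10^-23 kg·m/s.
1.87 × 10^-11 m

Using the de Broglie relation λ = h/p:

λ = h/p
λ = (6.626 × 10^-34 J·s) / (3.54 × 10^-23 kg·m/s)
λ = 1.87 × 10^-11 m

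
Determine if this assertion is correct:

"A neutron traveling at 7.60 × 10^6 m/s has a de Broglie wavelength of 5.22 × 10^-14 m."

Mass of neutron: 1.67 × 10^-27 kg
True

The claim is correct.

Using λ = h/(mv):
λ = (6.626 × 10^-34 J·s) / (1.67 × 10^-27 kg × 7.60 × 10^6 m/s)
λ = 5.22 × 10^-14 m

This matches the claimed value.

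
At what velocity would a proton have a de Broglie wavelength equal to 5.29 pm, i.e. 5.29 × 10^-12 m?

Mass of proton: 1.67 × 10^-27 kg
7.50 × 10^4 m/s

From λ = h/(mv), solve for v:

v = h/(mλ)
v = (6.626 × 10^-34 J·s) / (1.67 × 10^-27 kg × 5.29 × 10^-12 m)
v = 7.50 × 10^4 m/s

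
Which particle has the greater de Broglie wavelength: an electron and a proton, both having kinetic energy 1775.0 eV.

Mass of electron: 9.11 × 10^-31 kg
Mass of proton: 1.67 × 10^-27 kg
The electron has the longer wavelength.

Using λ = h/√(2mKE):

For electron: λ₁ = h/√(2m₁KE) = 2.91 × 10^-11 m
For proton: λ₂ = h/√(2m₂KE) = 6.80 × 10^-13 m

Since λ ∝ 1/√m at constant kinetic energy, the lighter particle has the longer wavelength.

The electron has the longer de Broglie wavelength.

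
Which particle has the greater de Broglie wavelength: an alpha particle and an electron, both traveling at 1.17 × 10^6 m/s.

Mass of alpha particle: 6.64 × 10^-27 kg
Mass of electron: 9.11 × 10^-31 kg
The electron has the longer wavelength.

Using λ = h/(mv), since both particles have the same velocity, the wavelength depends only on mass.

For alpha particle: λ₁ = h/(m₁v) = 8.53 × 10^-14 m
For electron: λ₂ = h/(m₂v) = 6.22 × 10^-10 m

Since λ ∝ 1/m at constant velocity, the lighter particle has the longer wavelength.

The electron has the longer de Broglie wavelength.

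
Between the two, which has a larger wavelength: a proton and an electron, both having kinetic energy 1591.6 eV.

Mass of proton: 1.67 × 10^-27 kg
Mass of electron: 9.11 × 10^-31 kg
The electron has the longer wavelength.

Using λ = h/√(2mKE):

For proton: λ₁ = h/√(2m₁KE) = 7.18 × 10^-13 m
For electron: λ₂ = h/√(2m₂KE) = 3.07 × 10^-11 m

Since λ ∝ 1/√m at constant kinetic energy, the lighter particle has the longer wavelength.

The electron has the longer de Broglie wavelength.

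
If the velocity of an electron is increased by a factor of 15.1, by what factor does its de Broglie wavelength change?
The wavelength decreases by a factor of 15.1.

From λ = h/(mv), the wavelength is inversely proportional to velocity:

λ ∝ 1/v

If v → 15.1v, then λ → λ/15.1

When velocity is increased by a factor of 15.1, the wavelength decreases by a factor of 15.1.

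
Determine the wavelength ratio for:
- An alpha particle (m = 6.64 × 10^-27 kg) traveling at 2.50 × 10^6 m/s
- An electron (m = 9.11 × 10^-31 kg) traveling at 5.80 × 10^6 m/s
λ₁/λ₂ = 3.18 × 10^-4

Using λ = h/(mv):

λ₁ = h/(m₁v₁) = 3.99 × 10^-14 m
λ₂ = h/(m₂v₂) = 1.25 × 10^-10 m

Ratio λ₁/λ₂ = (m₂v₂)/(m₁v₁)
         = (9.11 × 10^-31 kg × 5.80 × 10^6 m/s) / (6.64 × 10^-27 kg × 2.50 × 10^6 m/s)
         = 3.18 × 10^-4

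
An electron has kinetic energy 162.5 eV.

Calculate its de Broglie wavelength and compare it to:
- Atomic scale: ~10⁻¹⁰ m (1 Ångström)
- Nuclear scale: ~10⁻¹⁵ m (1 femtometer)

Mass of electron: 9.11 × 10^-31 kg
λ = 9.62 × 10^-11 m, which is between nuclear and atomic scales.

Using λ = h/√(2mKE):

KE = 162.5 eV = 2.604 × 10^-17 J

λ = h/√(2mKE)
λ = (6.626 × 10^-34 J·s) / √(2 × 9.11 × 10^-31 kg × 2.604 × 10^-17 J)
λ = 9.62 × 10^-11 m

Comparison:
- Atomic scale (10⁻¹⁰ m): λ is 0.96× this size
- Nuclear scale (10⁻¹⁵ m): λ is 9.6e+04× this size

The wavelength is between nuclear and atomic scales.

This wavelength is appropriate for probing atomic structure but too large for nuclear physics experiments.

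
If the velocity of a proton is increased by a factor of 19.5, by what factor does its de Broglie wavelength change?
The wavelength decreases by a factor of 19.5.

From λ = h/(mv), the wavelength is inversely proportional to velocity:

λ ∝ 1/v

If v → 19.5v, then λ → λ/19.5

When velocity is increased by a factor of 19.5, the wavelength decreases by a factor of 19.5.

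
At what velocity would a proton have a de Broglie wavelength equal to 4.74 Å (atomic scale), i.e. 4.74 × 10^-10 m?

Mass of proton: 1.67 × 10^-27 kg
8.37 × 10^2 m/s

From λ = h/(mv), solve for v:

v = h/(mλ)
v = (6.626 × 10^-34 J·s) / (1.67 × 10^-27 kg × 4.74 × 10^-10 m)
v = 8.37 × 10^2 m/s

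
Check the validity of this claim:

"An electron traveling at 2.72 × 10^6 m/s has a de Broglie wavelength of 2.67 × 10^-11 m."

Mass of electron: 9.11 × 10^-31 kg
False

The claim is incorrect.

Using λ = h/(mv):
λ = (6.626 × 10^-34 J·s) / (9.11 × 10^-31 kg × 2.72 × 10^6 m/s)
λ = 2.67 × 10^-10 m

The actual wavelength differs from the claimed 2.67 × 10^-11 m.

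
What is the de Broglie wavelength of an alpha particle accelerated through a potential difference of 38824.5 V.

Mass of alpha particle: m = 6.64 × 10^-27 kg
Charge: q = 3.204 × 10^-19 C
5.16 × 10^-14 m

When a particle is accelerated through voltage V, it gains kinetic energy KE = qV.

The de Broglie wavelength is then λ = h/√(2mqV):

λ = h/√(2mqV)
λ = (6.626 × 10^-34 J·s) / √(2 × 6.64 × 10^-27 kg × 3.204 × 10^-19 C × 38824.5 V)
λ = 5.16 × 10^-14 m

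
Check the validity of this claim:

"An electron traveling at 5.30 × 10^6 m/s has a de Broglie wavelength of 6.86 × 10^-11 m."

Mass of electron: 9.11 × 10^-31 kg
False

The claim is incorrect.

Using λ = h/(mv):
λ = (6.626 × 10^-34 J·s) / (9.11 × 10^-31 kg × 5.30 × 10^6 m/s)
λ = 1.37 × 10^-10 m

The actual wavelength differs from the claimed 6.86 × 10^-11 m.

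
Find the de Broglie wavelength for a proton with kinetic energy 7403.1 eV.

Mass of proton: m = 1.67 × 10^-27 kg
3.33 × 10^-13 m

Using λ = h/√(2mKE):

First convert KE to Joules: KE = 7403.1 eV = 1.186 × 10^-15 J

λ = h/√(2mKE)
λ = (6.626 × 10^-34 J·s) / √(2 × 1.67 × 10^-27 kg × 1.186 × 10^-15 J)
λ = 3.33 × 10^-13 m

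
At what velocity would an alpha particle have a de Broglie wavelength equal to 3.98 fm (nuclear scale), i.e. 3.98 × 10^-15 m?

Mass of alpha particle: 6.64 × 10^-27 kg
2.51 × 10^7 m/s

From λ = h/(mv), solve for v:

v = h/(mλ)
v = (6.626 × 10^-34 J·s) / (6.64 × 10^-27 kg × 3.98 × 10^-15 m)
v = 2.51 × 10^7 m/s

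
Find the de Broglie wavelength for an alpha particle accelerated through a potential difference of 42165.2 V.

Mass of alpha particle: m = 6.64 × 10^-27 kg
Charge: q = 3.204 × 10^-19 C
4.95 × 10^-14 m

When a particle is accelerated through voltage V, it gains kinetic energy KE = qV.

The de Broglie wavelength is then λ = h/√(2mqV):

λ = h/√(2mqV)
λ = (6.626 × 10^-34 J·s) / √(2 × 6.64 × 10^-27 kg × 3.204 × 10^-19 C × 42165.2 V)
λ = 4.95 × 10^-14 m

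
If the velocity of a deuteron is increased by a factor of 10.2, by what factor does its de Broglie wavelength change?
The wavelength decreases by a factor of 10.2.

From λ = h/(mv), the wavelength is inversely proportional to velocity:

λ ∝ 1/v

If v → 10.2v, then λ → λ/10.2

When velocity is increased by a factor of 10.2, the wavelength decreases by a factor of 10.2.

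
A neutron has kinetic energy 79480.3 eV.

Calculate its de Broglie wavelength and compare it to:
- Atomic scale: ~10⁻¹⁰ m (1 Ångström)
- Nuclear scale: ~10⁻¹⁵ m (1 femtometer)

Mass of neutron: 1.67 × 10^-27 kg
λ = 1.02 × 10^-13 m, which is between nuclear and atomic scales.

Using λ = h/√(2mKE):

KE = 79480.3 eV = 1.273 × 10^-14 J

λ = h/√(2mKE)
λ = (6.626 × 10^-34 J·s) / √(2 × 1.67 × 10^-27 kg × 1.273 × 10^-14 J)
λ = 1.02 × 10^-13 m

Comparison:
- Atomic scale (10⁻¹⁰ m): λ is 0.001× this size
- Nuclear scale (10⁻¹⁵ m): λ is 1e+02× this size

The wavelength is between nuclear and atomic scales.

This wavelength is appropriate for probing atomic structure but too large for nuclear physics experiments.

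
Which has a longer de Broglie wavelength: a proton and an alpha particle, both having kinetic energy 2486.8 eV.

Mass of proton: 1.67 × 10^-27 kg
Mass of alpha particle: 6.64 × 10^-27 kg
The proton has the longer wavelength.

Using λ = h/√(2mKE):

For proton: λ₁ = h/√(2m₁KE) = 5.74 × 10^-13 m
For alpha particle: λ₂ = h/√(2m₂KE) = 2.88 × 10^-13 m

Since λ ∝ 1/√m at constant kinetic energy, the lighter particle has the longer wavelength.

The proton has the longer de Broglie wavelength.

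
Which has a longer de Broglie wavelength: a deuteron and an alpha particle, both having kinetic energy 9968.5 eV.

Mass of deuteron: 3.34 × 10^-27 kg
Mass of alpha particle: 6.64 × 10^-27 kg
The deuteron has the longer wavelength.

Using λ = h/√(2mKE):

For deuteron: λ₁ = h/√(2m₁KE) = 2.03 × 10^-13 m
For alpha particle: λ₂ = h/√(2m₂KE) = 1.44 × 10^-13 m

Since λ ∝ 1/√m at constant kinetic energy, the lighter particle has the longer wavelength.

The deuteron has the longer de Broglie wavelength.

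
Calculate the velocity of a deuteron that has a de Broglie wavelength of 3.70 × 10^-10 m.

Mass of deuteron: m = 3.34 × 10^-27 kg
5.36 × 10^2 m/s

From the de Broglie relation λ = h/(mv), we solve for v:

v = h/(mλ)
v = (6.626 × 10^-34 J·s) / (3.34 × 10^-27 kg × 3.70 × 10^-10 m)
v = 5.36 × 10^2 m/s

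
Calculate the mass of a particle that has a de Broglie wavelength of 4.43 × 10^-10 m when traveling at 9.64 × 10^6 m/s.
1.55 × 10^-31 kg

From the de Broglie relation λ = h/(mv), we solve for m:

m = h/(λv)
m = (6.626 × 10^-34 J·s) / (4.43 × 10^-10 m × 9.64 × 10^6 m/s)
m = 1.55 × 10^-31 kg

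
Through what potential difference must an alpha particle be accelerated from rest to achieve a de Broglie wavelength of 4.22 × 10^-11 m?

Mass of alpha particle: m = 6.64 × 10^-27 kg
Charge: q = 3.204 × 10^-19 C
5.79 × 10^-2 V

From λ = h/√(2mqV), we solve for V:

λ² = h²/(2mqV)
V = h²/(2mqλ²)
V = (6.626 × 10^-34 J·s)² / (2 × 6.64 × 10^-27 kg × 3.204 × 10^-19 C × (4.22 × 10^-11 m)²)
V = 5.79 × 10^-2 V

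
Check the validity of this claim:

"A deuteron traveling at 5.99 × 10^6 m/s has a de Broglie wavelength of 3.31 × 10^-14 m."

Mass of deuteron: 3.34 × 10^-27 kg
True

The claim is correct.

Using λ = h/(mv):
λ = (6.626 × 10^-34 J·s) / (3.34 × 10^-27 kg × 5.99 × 10^6 m/s)
λ = 3.31 × 10^-14 m

This matches the claimed value.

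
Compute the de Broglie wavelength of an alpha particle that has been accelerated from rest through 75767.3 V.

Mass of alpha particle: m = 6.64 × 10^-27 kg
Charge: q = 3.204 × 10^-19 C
3.69 × 10^-14 m

When a particle is accelerated through voltage V, it gains kinetic energy KE = qV.

The de Broglie wavelength is then λ = h/√(2mqV):

λ = h/√(2mqV)
λ = (6.626 × 10^-34 J·s) / √(2 × 6.64 × 10^-27 kg × 3.204 × 10^-19 C × 75767.3 V)
λ = 3.69 × 10^-14 m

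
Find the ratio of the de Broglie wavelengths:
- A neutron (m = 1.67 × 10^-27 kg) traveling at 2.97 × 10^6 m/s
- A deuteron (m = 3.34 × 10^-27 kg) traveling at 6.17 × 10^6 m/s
λ₁/λ₂ = 4.15

Using λ = h/(mv):

λ₁ = h/(m₁v₁) = 1.34 × 10^-13 m
λ₂ = h/(m₂v₂) = 3.22 × 10^-14 m

Ratio λ₁/λ₂ = (m₂v₂)/(m₁v₁)
         = (3.34 × 10^-27 kg × 6.17 × 10^6 m/s) / (1.67 × 10^-27 kg × 2.97 × 10^6 m/s)
         = 4.15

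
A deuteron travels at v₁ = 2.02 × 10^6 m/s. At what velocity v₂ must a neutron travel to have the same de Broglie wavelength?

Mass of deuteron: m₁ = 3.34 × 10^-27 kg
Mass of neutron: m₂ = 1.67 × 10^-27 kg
v₂ = 4.04 × 10^6 m/s

For equal de Broglie wavelengths: λ₁ = λ₂

h/(m₁v₁) = h/(m₂v₂)
m₁v₁ = m₂v₂
v₂ = v₁ · (m₁/m₂)

v₂ = 2.02 × 10^6 m/s × (3.34 × 10^-27 kg / 1.67 × 10^-27 kg)
v₂ = 4.04 × 10^6 m/s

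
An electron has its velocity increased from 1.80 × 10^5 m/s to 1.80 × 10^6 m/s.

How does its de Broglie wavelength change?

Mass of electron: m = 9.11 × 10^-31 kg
The wavelength decreases by a factor of 10.

Using λ = h/(mv):

Initial wavelength: λ₁ = h/(mv₁) = 4.04 × 10^-9 m
Final wavelength: λ₂ = h/(mv₂) = 4.04 × 10^-10 m

Since λ ∝ 1/v, when velocity increases by a factor of 10, the wavelength decreases by a factor of 10.

λ₂/λ₁ = v₁/v₂ = 1/10

The wavelength decreases by a factor of 10.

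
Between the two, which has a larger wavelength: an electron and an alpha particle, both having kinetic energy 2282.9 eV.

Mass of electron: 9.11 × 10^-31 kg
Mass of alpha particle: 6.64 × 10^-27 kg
The electron has the longer wavelength.

Using λ = h/√(2mKE):

For electron: λ₁ = h/√(2m₁KE) = 2.57 × 10^-11 m
For alpha particle: λ₂ = h/√(2m₂KE) = 3.01 × 10^-13 m

Since λ ∝ 1/√m at constant kinetic energy, the lighter particle has the longer wavelength.

The electron has the longer de Broglie wavelength.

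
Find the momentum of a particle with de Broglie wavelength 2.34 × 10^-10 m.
2.83 × 10^-24 kg·m/s

From the de Broglie relation λ = h/p, we solve for p:

p = h/λ
p = (6.626 × 10^-34 J·s) / (2.34 × 10^-10 m)
p = 2.83 × 10^-24 kg·m/s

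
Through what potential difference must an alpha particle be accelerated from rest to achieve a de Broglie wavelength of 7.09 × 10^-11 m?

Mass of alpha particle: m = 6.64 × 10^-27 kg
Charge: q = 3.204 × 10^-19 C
2.05 × 10^-2 V

From λ = h/√(2mqV), we solve for V:

λ² = h²/(2mqV)
V = h²/(2mqλ²)
V = (6.626 × 10^-34 J·s)² / (2 × 6.64 × 10^-27 kg × 3.204 × 10^-19 C × (7.09 × 10^-11 m)²)
V = 2.05 × 10^-2 V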